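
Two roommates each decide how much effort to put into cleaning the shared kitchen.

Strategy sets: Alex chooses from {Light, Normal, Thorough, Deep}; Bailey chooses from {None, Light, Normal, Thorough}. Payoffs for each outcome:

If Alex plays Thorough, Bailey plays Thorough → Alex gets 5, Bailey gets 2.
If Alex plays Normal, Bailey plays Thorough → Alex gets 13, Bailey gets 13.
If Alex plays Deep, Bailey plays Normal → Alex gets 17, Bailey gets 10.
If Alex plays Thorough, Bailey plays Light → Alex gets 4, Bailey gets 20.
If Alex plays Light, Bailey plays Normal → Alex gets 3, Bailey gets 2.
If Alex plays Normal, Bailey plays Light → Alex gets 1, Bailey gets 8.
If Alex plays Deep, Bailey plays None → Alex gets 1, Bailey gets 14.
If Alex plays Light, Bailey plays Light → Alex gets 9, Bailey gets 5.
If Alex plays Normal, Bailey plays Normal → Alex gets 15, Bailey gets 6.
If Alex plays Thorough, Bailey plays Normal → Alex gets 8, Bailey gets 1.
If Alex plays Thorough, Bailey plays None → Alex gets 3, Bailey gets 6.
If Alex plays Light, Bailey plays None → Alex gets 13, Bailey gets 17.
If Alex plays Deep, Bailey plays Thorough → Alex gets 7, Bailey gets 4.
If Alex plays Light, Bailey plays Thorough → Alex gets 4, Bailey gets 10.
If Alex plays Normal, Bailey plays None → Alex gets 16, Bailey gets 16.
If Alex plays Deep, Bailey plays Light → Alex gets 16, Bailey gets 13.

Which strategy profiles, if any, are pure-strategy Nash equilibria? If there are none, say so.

(Light, None): Alex can switch to Normal (13 → 16). Not NE.
(Light, Light): Alex can switch to Deep (9 → 16). Not NE.
(Light, Normal): Alex can switch to Normal (3 → 15). Not NE.
(Light, Thorough): Alex can switch to Normal (4 → 13). Not NE.
(Normal, None): Alex gets 16, best alternative 13; Bailey gets 16, best alternative 13. No profitable deviation — NE.
(Normal, Light): Alex can switch to Light (1 → 9). Not NE.
(Normal, Normal): Alex can switch to Deep (15 → 17). Not NE.
(The remaining 9 profiles each have a profitable deviation by the same check.)

The unique pure-strategy Nash equilibrium is (Normal, None).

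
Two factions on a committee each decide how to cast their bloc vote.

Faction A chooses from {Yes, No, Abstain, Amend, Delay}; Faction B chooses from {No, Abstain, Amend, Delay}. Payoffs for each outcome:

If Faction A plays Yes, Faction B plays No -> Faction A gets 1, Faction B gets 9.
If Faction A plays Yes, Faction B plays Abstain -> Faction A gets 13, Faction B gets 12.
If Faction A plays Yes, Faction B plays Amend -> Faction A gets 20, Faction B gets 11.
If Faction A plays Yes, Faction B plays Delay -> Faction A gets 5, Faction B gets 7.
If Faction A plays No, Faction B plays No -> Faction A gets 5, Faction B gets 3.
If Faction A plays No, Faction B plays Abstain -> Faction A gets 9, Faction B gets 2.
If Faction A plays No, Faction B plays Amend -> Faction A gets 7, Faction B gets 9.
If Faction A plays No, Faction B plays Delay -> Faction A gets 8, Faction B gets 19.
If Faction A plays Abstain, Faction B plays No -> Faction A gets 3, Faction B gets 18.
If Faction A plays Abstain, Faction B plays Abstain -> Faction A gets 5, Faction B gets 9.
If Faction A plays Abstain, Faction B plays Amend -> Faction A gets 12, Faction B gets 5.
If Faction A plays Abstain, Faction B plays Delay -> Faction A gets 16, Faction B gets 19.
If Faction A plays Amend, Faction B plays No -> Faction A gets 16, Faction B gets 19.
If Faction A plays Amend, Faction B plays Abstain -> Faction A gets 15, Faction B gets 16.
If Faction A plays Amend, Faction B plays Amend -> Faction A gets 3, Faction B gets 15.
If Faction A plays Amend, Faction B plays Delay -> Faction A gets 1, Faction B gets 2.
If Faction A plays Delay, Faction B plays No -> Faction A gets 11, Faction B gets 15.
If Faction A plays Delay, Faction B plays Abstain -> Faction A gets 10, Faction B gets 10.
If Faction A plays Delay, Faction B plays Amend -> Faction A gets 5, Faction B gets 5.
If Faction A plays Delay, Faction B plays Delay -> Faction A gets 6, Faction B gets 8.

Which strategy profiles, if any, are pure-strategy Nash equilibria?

Faction A against No: payoffs 1, 5, 3, 16, 11 → best response Amend.
Faction A against Abstain: payoffs 13, 9, 5, 15, 10 → best response Amend.
Faction A against Amend: payoffs 20, 7, 12, 3, 5 → best response Yes.
Faction A against Delay: payoffs 5, 8, 16, 1, 6 → best response Abstain.
Faction B against Yes: payoffs 9, 12, 11, 7 → best response Abstain.
Faction B against No: payoffs 3, 2, 9, 19 → best response Delay.
Faction B against Abstain: payoffs 18, 9, 5, 19 → best response Delay.
Faction B against Amend: payoffs 19, 16, 15, 2 → best response No.
Faction B against Delay: payoffs 15, 10, 5, 8 → best response No.
Mutual best responses: (Abstain, Delay); (Amend, No).

(Abstain, Delay) and (Amend, No)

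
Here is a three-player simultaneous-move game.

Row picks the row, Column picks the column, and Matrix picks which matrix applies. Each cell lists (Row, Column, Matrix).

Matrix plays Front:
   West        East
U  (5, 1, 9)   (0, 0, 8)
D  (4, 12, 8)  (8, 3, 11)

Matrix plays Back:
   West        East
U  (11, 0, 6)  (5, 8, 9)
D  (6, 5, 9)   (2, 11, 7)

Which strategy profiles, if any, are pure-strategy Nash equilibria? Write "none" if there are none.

Pure-strategy Nash equilibria: (U, West, Front); (U, East, Back)

For each strategy profile, look for a profitable unilateral deviation.
(U, West, Front): Row gets 5, best alternative 4; Column gets 1, best alternative 0; Matrix gets 9, best alternative 6. No profitable deviation — NE.
(U, West, Back): Column can switch to East (0 → 8). Not NE.
(U, East, Front): Row can switch to D (0 → 8). Not NE.
(U, East, Back): Row gets 5, best alternative 2; Column gets 8, best alternative 0; Matrix gets 9, best alternative 8. No profitable deviation — NE.
(D, West, Front): Row can switch to U (4 → 5). Not NE.
(D, West, Back): Row can switch to U (6 → 11). Not NE.
(D, East, Front): Column can switch to West (3 → 12). Not NE.
(D, East, Back): Row can switch to U (2 → 5). Not NE.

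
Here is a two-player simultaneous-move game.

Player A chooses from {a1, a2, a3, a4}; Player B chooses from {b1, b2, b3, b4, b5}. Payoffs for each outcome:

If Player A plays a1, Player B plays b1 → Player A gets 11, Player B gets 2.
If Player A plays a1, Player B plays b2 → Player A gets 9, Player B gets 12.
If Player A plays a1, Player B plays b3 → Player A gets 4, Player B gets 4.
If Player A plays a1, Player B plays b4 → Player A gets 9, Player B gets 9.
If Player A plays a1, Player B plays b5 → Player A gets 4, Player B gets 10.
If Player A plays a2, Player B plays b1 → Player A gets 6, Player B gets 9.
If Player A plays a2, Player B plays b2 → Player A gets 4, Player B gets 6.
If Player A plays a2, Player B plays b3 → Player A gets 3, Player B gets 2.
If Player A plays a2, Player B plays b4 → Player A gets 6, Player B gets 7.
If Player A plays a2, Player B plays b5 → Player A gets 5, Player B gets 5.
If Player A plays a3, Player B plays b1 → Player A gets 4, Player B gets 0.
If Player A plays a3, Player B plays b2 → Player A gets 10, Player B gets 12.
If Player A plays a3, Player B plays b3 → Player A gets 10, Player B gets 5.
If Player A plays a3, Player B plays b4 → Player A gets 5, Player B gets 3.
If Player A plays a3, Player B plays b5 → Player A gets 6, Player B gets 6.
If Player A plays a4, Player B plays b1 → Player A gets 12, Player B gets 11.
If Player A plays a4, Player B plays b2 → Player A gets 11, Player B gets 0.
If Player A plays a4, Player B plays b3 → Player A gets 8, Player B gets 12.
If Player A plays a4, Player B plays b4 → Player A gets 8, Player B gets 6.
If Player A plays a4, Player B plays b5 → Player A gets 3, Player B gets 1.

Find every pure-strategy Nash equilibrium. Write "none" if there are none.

Player A against b1: payoffs 11, 6, 4, 12 → best response a4.
Player A against b2: payoffs 9, 4, 10, 11 → best response a4.
Player A against b3: payoffs 4, 3, 10, 8 → best response a3.
Player A against b4: payoffs 9, 6, 5, 8 → best response a1.
Player A against b5: payoffs 4, 5, 6, 3 → best response a3.
Player B against a1: payoffs 2, 12, 4, 9, 10 → best response b2.
Player B against a2: payoffs 9, 6, 2, 7, 5 → best response b1.
Player B against a3: payoffs 0, 12, 5, 3, 6 → best response b2.
Player B against a4: payoffs 11, 0, 12, 6, 1 → best response b3.
No profile is a mutual best response for all players.

none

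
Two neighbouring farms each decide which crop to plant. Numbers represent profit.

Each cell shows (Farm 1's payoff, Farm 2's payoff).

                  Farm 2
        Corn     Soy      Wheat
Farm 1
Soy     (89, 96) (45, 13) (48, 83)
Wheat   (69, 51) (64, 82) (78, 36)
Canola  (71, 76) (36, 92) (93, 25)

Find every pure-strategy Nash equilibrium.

Check each profile: it is a Nash equilibrium iff no player can strictly gain by switching unilaterally.
(Soy, Corn): Farm 1 gets 89, best alternative 71; Farm 2 gets 96, best alternative 83. No profitable deviation — NE.
(Soy, Soy): Farm 1 can switch to Wheat (45 → 64). Not NE.
(Soy, Wheat): Farm 1 can switch to Wheat (48 → 78). Not NE.
(Wheat, Corn): Farm 1 can switch to Soy (69 → 89). Not NE.
(Wheat, Soy): Farm 1 gets 64, best alternative 45; Farm 2 gets 82, best alternative 51. No profitable deviation — NE.
(Wheat, Wheat): Farm 1 can switch to Canola (78 → 93). Not NE.
(Canola, Corn): Farm 1 can switch to Soy (71 → 89). Not NE.
(Canola, Soy): Farm 1 can switch to Soy (36 → 45). Not NE.
(Canola, Wheat): Farm 2 can switch to Corn (25 → 76). Not NE.

The pure Nash equilibria are (Soy, Corn) and (Wheat, Soy).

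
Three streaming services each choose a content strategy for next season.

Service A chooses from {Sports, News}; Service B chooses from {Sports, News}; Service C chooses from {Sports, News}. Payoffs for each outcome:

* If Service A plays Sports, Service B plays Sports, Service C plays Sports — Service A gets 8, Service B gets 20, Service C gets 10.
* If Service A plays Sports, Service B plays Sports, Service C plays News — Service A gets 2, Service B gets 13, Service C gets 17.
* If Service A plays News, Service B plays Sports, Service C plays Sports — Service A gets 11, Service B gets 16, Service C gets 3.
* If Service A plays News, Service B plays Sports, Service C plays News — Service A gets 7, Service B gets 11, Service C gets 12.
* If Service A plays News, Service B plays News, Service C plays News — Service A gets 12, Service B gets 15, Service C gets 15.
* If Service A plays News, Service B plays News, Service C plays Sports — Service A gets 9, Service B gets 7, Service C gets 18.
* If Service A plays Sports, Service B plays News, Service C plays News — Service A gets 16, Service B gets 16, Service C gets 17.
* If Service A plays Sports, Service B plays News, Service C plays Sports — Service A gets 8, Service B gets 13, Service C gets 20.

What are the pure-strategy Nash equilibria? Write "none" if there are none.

none

For each player, find the best response to each opponent profile; mutual best responses are the pure NE.
Service A against (Sports, Sports): payoffs 8, 11 → best response News.
Service A against (Sports, News): payoffs 2, 7 → best response News.
Service A against (News, Sports): payoffs 8, 9 → best response News.
Service A against (News, News): payoffs 16, 12 → best response Sports.
Service B against (Sports, Sports): payoffs 20, 13 → best response Sports.
Service B against (Sports, News): payoffs 13, 16 → best response News.
Service B against (News, Sports): payoffs 16, 7 → best response Sports.
Service B against (News, News): payoffs 11, 15 → best response News.
Service C against (Sports, Sports): payoffs 10, 17 → best response News.
Service C against (Sports, News): payoffs 20, 17 → best response Sports.
Service C against (News, Sports): payoffs 3, 12 → best response News.
Service C against (News, News): payoffs 18, 15 → best response Sports.
No profile is a mutual best response for all players.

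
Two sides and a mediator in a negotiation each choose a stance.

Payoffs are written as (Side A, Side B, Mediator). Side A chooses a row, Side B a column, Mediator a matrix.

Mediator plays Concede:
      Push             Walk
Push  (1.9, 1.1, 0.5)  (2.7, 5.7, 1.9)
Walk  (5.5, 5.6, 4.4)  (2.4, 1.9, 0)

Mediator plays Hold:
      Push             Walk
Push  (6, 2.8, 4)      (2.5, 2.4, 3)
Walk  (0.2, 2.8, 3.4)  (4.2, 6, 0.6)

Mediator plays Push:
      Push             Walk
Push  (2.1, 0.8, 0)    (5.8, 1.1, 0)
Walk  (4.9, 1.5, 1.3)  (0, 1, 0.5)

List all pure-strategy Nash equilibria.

(Push, Push, Hold); (Walk, Push, Concede); (Walk, Walk, Hold)

(Push, Push, Concede): Side A can switch to Walk (1.9 → 5.5). Not NE.
(Push, Push, Hold): Side A gets 6, best alternative 0.2; Side B gets 2.8, best alternative 2.4; Mediator gets 4, best alternative 0.5. No profitable deviation — NE.
(Push, Push, Push): Side A can switch to Walk (2.1 → 4.9). Not NE.
(Push, Walk, Concede): Mediator can switch to Hold (1.9 → 3). Not NE.
(Push, Walk, Hold): Side A can switch to Walk (2.5 → 4.2). Not NE.
(Push, Walk, Push): Mediator can switch to Concede (0 → 1.9). Not NE.
(Walk, Push, Concede): Side A gets 5.5, best alternative 1.9; Side B gets 5.6, best alternative 1.9; Mediator gets 4.4, best alternative 3.4. No profitable deviation — NE.
(Walk, Push, Hold): Side A can switch to Push (0.2 → 6). Not NE.
(Walk, Walk, Hold): Side A gets 4.2, best alternative 2.5; Side B gets 6, best alternative 2.8; Mediator gets 0.6, best alternative 0.5. No profitable deviation — NE.
(The remaining 3 profiles each have a profitable deviation by the same check.)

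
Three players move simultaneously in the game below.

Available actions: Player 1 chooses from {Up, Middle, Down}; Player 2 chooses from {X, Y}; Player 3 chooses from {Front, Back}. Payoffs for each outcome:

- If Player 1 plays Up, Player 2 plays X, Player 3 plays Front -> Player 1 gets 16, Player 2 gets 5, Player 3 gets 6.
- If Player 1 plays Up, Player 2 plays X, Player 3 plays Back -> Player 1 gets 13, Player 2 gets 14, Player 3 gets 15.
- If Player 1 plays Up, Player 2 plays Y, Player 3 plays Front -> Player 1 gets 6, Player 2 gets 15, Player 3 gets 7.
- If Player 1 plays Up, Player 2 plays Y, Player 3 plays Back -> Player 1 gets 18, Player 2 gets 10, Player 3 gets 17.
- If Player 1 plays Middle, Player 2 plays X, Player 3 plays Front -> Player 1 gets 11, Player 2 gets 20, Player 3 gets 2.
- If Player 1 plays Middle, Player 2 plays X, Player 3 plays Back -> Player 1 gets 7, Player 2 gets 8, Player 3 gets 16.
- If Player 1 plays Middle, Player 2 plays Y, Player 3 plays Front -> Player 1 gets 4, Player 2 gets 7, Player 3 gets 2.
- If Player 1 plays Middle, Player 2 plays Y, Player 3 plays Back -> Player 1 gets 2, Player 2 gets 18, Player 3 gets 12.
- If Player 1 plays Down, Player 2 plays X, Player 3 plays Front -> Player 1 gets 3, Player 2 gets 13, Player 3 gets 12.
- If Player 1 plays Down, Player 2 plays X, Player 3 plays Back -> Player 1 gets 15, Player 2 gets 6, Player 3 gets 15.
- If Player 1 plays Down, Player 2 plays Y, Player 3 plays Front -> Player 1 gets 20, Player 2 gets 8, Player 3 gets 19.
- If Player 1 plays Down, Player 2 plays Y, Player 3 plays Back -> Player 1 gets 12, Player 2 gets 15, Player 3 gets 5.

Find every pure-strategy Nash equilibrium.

none

Mark each player's best response to every combination of opponents' strategies; a profile where every player is best-responding is a pure Nash equilibrium.
Player 1 against (X, Front): payoffs 16, 11, 3 → best response Up.
Player 1 against (X, Back): payoffs 13, 7, 15 → best response Down.
Player 1 against (Y, Front): payoffs 6, 4, 20 → best response Down.
Player 1 against (Y, Back): payoffs 18, 2, 12 → best response Up.
Player 2 against (Up, Front): payoffs 5, 15 → best response Y.
Player 2 against (Up, Back): payoffs 14, 10 → best response X.
Player 2 against (Middle, Front): payoffs 20, 7 → best response X.
Player 2 against (Middle, Back): payoffs 8, 18 → best response Y.
Player 2 against (Down, Front): payoffs 13, 8 → best response X.
Player 2 against (Down, Back): payoffs 6, 15 → best response Y.
Player 3 against (Up, X): payoffs 6, 15 → best response Back.
Player 3 against (Up, Y): payoffs 7, 17 → best response Back.
Player 3 against (Middle, X): payoffs 2, 16 → best response Back.
Player 3 against (Middle, Y): payoffs 2, 12 → best response Back.
Player 3 against (Down, X): payoffs 12, 15 → best response Back.
Player 3 against (Down, Y): payoffs 19, 5 → best response Front.
No profile is a mutual best response for all players.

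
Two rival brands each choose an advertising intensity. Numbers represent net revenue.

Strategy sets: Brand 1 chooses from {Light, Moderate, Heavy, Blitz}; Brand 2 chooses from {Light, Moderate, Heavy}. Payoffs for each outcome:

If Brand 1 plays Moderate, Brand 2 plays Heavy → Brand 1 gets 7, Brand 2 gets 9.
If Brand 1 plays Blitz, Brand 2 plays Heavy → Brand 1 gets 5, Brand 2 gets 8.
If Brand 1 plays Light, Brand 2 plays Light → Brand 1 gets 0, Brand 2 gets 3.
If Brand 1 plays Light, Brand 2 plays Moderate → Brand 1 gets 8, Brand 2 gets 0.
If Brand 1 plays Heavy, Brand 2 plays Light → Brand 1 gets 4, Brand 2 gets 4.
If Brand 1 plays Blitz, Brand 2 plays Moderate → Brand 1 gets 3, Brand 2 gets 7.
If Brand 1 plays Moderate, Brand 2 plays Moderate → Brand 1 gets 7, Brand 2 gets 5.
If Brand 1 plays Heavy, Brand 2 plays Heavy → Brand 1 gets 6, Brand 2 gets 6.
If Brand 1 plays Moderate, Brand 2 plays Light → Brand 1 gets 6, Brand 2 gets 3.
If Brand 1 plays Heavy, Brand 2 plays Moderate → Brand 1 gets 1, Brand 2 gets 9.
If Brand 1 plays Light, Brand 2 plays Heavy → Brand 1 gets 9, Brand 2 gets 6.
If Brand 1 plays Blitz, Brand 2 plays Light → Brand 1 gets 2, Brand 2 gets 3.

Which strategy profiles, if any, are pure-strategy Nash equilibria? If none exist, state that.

The unique pure-strategy Nash equilibrium is (Light, Heavy).

For each strategy profile, look for a profitable unilateral deviation.
(Light, Light): Brand 1 can switch to Moderate (0 → 6). Not NE.
(Light, Moderate): Brand 2 can switch to Light (0 → 3). Not NE.
(Light, Heavy): Brand 1 gets 9, best alternative 7; Brand 2 gets 6, best alternative 3. No profitable deviation — NE.
(Moderate, Light): Brand 2 can switch to Moderate (3 → 5). Not NE.
(Moderate, Moderate): Brand 1 can switch to Light (7 → 8). Not NE.
(Moderate, Heavy): Brand 1 can switch to Light (7 → 9). Not NE.
(Heavy, Light): Brand 1 can switch to Moderate (4 → 6). Not NE.
(Heavy, Moderate): Brand 1 can switch to Light (1 → 8). Not NE.
(Heavy, Heavy): Brand 1 can switch to Light (6 → 9). Not NE.
(Blitz, Light): Brand 1 can switch to Moderate (2 → 6). Not NE.
(Blitz, Moderate): Brand 1 can switch to Light (3 → 8). Not NE.
(Blitz, Heavy): Brand 1 can switch to Light (5 → 9). Not NE.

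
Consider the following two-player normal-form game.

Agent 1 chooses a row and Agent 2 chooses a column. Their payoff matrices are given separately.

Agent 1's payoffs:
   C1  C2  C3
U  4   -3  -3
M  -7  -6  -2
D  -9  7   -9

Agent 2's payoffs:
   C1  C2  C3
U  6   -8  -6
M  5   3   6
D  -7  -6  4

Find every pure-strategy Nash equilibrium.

Pure-strategy Nash equilibria: (U, C1), (M, C3)

Check each profile: it is a Nash equilibrium iff no player can strictly gain by switching unilaterally.
(U, C1): Agent 1 gets 4, best alternative -7; Agent 2 gets 6, best alternative -6. No profitable deviation — NE.
(U, C2): Agent 1 can switch to D (-3 → 7). Not NE.
(U, C3): Agent 1 can switch to M (-3 → -2). Not NE.
(M, C1): Agent 1 can switch to U (-7 → 4). Not NE.
(M, C2): Agent 1 can switch to U (-6 → -3). Not NE.
(M, C3): Agent 1 gets -2, best alternative -3; Agent 2 gets 6, best alternative 5. No profitable deviation — NE.
(D, C1): Agent 1 can switch to U (-9 → 4). Not NE.
(D, C2): Agent 2 can switch to C3 (-6 → 4). Not NE.
(D, C3): Agent 1 can switch to U (-9 → -3). Not NE.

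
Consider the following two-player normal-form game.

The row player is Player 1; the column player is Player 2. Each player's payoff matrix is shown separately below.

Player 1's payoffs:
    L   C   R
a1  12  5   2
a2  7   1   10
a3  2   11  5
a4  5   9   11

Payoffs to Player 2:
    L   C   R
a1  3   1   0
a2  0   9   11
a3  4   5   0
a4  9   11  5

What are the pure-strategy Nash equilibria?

Player 1 against L: payoffs 12, 7, 2, 5 → best response a1.
Player 1 against C: payoffs 5, 1, 11, 9 → best response a3.
Player 1 against R: payoffs 2, 10, 5, 11 → best response a4.
Player 2 against a1: payoffs 3, 1, 0 → best response L.
Player 2 against a2: payoffs 0, 9, 11 → best response R.
Player 2 against a3: payoffs 4, 5, 0 → best response C.
Player 2 against a4: payoffs 9, 11, 5 → best response C.
Mutual best responses: (a1, L); (a3, C).

(a1, L), (a3, C)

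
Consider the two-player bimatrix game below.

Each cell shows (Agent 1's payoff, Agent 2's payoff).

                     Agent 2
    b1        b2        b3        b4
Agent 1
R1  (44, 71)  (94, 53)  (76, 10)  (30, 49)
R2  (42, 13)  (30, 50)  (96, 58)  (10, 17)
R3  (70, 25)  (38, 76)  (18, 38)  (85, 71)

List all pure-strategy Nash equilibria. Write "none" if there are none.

For each strategy profile, look for a profitable unilateral deviation.
(R1, b1): Agent 1 can switch to R3 (44 → 70). Not NE.
(R1, b2): Agent 2 can switch to b1 (53 → 71). Not NE.
(R1, b3): Agent 1 can switch to R2 (76 → 96). Not NE.
(R1, b4): Agent 1 can switch to R3 (30 → 85). Not NE.
(R2, b1): Agent 1 can switch to R1 (42 → 44). Not NE.
(R2, b2): Agent 1 can switch to R1 (30 → 94). Not NE.
(R2, b3): Agent 1 gets 96, best alternative 76; Agent 2 gets 58, best alternative 50. No profitable deviation — NE.
(The remaining 5 profiles each have a profitable deviation by the same check.)

(R2, b3)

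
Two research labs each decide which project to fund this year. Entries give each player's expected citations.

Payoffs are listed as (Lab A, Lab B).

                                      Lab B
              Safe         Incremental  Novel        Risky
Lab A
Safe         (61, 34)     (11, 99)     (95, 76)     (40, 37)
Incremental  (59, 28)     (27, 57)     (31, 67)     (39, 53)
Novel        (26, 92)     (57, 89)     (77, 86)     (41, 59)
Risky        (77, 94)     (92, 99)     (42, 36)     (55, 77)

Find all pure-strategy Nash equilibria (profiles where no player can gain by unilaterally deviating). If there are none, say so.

Lab A against Safe: payoffs 61, 59, 26, 77 → best response Risky.
Lab A against Incremental: payoffs 11, 27, 57, 92 → best response Risky.
Lab A against Novel: payoffs 95, 31, 77, 42 → best response Safe.
Lab A against Risky: payoffs 40, 39, 41, 55 → best response Risky.
Lab B against Safe: payoffs 34, 99, 76, 37 → best response Incremental.
Lab B against Incremental: payoffs 28, 57, 67, 53 → best response Novel.
Lab B against Novel: payoffs 92, 89, 86, 59 → best response Safe.
Lab B against Risky: payoffs 94, 99, 36, 77 → best response Incremental.
Mutual best responses: (Risky, Incremental).

The unique pure-strategy Nash equilibrium is (Risky, Incremental).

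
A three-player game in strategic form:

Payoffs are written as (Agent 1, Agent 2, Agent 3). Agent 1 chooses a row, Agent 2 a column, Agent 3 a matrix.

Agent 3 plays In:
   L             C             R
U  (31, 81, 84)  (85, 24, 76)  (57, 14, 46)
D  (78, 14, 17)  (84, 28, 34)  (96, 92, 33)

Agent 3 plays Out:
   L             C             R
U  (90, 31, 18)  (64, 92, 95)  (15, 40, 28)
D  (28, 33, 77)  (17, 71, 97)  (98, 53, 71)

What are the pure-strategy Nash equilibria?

Pure NE: (U, C, Out)

(U, L, In): Agent 1 can switch to D (31 → 78). Not NE.
(U, L, Out): Agent 2 can switch to C (31 → 92). Not NE.
(U, C, In): Agent 2 can switch to L (24 → 81). Not NE.
(U, C, Out): Agent 1 gets 64, best alternative 17; Agent 2 gets 92, best alternative 40; Agent 3 gets 95, best alternative 76. No profitable deviation — NE.
(U, R, In): Agent 1 can switch to D (57 → 96). Not NE.
(U, R, Out): Agent 1 can switch to D (15 → 98). Not NE.
(D, L, In): Agent 2 can switch to C (14 → 28). Not NE.
(The remaining 5 profiles each have a profitable deviation by the same check.)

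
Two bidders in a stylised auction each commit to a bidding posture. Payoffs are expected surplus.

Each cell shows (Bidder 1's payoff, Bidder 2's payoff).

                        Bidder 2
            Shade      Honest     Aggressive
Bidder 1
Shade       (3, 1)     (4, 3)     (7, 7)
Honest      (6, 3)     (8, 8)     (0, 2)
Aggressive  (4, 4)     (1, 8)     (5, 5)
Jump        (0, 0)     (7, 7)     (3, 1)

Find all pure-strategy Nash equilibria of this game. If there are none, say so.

The pure Nash equilibria are (Shade, Aggressive); (Honest, Honest).

(Shade, Shade): Bidder 1 can switch to Honest (3 → 6). Not NE.
(Shade, Honest): Bidder 1 can switch to Honest (4 → 8). Not NE.
(Shade, Aggressive): Bidder 1 gets 7, best alternative 5; Bidder 2 gets 7, best alternative 3. No profitable deviation — NE.
(Honest, Shade): Bidder 2 can switch to Honest (3 → 8). Not NE.
(Honest, Honest): Bidder 1 gets 8, best alternative 7; Bidder 2 gets 8, best alternative 3. No profitable deviation — NE.
(Honest, Aggressive): Bidder 1 can switch to Shade (0 → 7). Not NE.
(Aggressive, Shade): Bidder 1 can switch to Honest (4 → 6). Not NE.
(Aggressive, Honest): Bidder 1 can switch to Shade (1 → 4). Not NE.
(Aggressive, Aggressive): Bidder 1 can switch to Shade (5 → 7). Not NE.
(Jump, Shade): Bidder 1 can switch to Shade (0 → 3). Not NE.
(The remaining 2 profiles each have a profitable deviation by the same check.)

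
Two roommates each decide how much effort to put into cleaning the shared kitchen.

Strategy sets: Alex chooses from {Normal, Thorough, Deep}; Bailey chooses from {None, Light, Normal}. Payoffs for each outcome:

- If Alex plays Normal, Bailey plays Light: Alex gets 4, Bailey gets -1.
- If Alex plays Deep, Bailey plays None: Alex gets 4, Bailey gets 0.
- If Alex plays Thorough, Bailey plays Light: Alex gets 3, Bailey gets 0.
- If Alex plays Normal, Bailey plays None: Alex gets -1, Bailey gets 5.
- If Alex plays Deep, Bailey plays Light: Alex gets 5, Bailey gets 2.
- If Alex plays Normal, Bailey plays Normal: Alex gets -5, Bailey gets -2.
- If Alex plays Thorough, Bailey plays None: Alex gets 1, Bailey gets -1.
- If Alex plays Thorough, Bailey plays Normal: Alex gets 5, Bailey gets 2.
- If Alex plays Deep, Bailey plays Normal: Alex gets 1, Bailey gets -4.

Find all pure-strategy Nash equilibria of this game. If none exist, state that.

The pure Nash equilibria are (Thorough, Normal) and (Deep, Light).

(Normal, None): Alex can switch to Thorough (-1 → 1). Not NE.
(Normal, Light): Alex can switch to Deep (4 → 5). Not NE.
(Normal, Normal): Alex can switch to Thorough (-5 → 5). Not NE.
(Thorough, None): Alex can switch to Deep (1 → 4). Not NE.
(Thorough, Light): Alex can switch to Normal (3 → 4). Not NE.
(Thorough, Normal): Alex gets 5, best alternative 1; Bailey gets 2, best alternative 0. No profitable deviation — NE.
(Deep, None): Bailey can switch to Light (0 → 2). Not NE.
(Deep, Light): Alex gets 5, best alternative 4; Bailey gets 2, best alternative 0. No profitable deviation — NE.
(Deep, Normal): Alex can switch to Thorough (1 → 5). Not NE.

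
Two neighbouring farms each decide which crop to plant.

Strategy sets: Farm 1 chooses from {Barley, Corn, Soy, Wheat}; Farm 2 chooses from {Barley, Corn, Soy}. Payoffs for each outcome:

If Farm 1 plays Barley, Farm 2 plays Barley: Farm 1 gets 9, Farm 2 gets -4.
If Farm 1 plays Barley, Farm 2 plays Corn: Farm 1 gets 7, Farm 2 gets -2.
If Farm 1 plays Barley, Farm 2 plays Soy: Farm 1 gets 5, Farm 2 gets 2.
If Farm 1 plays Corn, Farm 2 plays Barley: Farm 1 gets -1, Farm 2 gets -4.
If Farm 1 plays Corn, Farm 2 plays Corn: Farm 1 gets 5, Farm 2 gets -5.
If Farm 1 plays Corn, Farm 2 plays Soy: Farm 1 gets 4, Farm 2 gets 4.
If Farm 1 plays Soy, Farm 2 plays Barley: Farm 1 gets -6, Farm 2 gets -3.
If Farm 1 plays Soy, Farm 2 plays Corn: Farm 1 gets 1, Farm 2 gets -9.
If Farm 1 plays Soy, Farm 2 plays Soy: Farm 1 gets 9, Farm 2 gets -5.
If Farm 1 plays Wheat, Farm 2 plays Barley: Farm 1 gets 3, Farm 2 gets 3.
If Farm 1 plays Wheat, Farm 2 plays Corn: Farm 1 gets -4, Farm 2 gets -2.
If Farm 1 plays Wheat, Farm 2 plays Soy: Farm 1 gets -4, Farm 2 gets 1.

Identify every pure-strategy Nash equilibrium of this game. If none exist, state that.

This game has no pure Nash equilibrium.

(Barley, Barley): Farm 2 can switch to Corn (-4 → -2). Not NE.
(Barley, Corn): Farm 2 can switch to Soy (-2 → 2). Not NE.
(Barley, Soy): Farm 1 can switch to Soy (5 → 9). Not NE.
(Corn, Barley): Farm 1 can switch to Barley (-1 → 9). Not NE.
(Corn, Corn): Farm 1 can switch to Barley (5 → 7). Not NE.
(Corn, Soy): Farm 1 can switch to Barley (4 → 5). Not NE.
(Soy, Barley): Farm 1 can switch to Barley (-6 → 9). Not NE.
(Soy, Corn): Farm 1 can switch to Barley (1 → 7). Not NE.
(Soy, Soy): Farm 2 can switch to Barley (-5 → -3). Not NE.
(Wheat, Barley): Farm 1 can switch to Barley (3 → 9). Not NE.
(The remaining 2 profiles each have a profitable deviation by the same check.)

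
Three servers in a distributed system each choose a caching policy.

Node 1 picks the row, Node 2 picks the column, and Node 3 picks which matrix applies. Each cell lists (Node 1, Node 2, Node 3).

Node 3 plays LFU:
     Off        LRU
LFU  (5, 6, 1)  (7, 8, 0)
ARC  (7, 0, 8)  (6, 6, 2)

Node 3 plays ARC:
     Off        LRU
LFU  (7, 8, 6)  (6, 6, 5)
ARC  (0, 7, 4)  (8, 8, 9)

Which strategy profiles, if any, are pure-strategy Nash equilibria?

Mark each player's best response to every combination of opponents' strategies; a profile where every player is best-responding is a pure Nash equilibrium.
Node 1 against (Off, LFU): payoffs 5, 7 → best response ARC.
Node 1 against (Off, ARC): payoffs 7, 0 → best response LFU.
Node 1 against (LRU, LFU): payoffs 7, 6 → best response LFU.
Node 1 against (LRU, ARC): payoffs 6, 8 → best response ARC.
Node 2 against (LFU, LFU): payoffs 6, 8 → best response LRU.
Node 2 against (LFU, ARC): payoffs 8, 6 → best response Off.
Node 2 against (ARC, LFU): payoffs 0, 6 → best response LRU.
Node 2 against (ARC, ARC): payoffs 7, 8 → best response LRU.
Node 3 against (LFU, Off): payoffs 1, 6 → best response ARC.
Node 3 against (LFU, LRU): payoffs 0, 5 → best response ARC.
Node 3 against (ARC, Off): payoffs 8, 4 → best response LFU.
Node 3 against (ARC, LRU): payoffs 2, 9 → best response ARC.
Mutual best responses: (LFU, Off, ARC); (ARC, LRU, ARC).

Pure-strategy Nash equilibria: (LFU, Off, ARC) and (ARC, LRU, ARC)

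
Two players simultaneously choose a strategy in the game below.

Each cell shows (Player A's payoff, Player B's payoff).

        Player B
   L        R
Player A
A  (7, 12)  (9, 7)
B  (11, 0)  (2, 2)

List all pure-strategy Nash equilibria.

Mark each player's best response to every combination of opponents' strategies; a profile where every player is best-responding is a pure Nash equilibrium.
Player A against L: payoffs 7, 11 → best response B.
Player A against R: payoffs 9, 2 → best response A.
Player B against A: payoffs 12, 7 → best response L.
Player B against B: payoffs 0, 2 → best response R.
No profile is a mutual best response for all players.

none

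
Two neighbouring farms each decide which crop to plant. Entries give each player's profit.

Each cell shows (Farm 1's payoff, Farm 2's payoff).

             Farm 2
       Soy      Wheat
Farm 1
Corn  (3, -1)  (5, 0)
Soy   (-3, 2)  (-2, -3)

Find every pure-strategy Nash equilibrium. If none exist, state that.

(Corn, Wheat)

Check each profile: it is a Nash equilibrium iff no player can strictly gain by switching unilaterally.
(Corn, Soy): Farm 2 can switch to Wheat (-1 → 0). Not NE.
(Corn, Wheat): Farm 1 gets 5, best alternative -2; Farm 2 gets 0, best alternative -1. No profitable deviation — NE.
(Soy, Soy): Farm 1 can switch to Corn (-3 → 3). Not NE.
(Soy, Wheat): Farm 1 can switch to Corn (-2 → 5). Not NE.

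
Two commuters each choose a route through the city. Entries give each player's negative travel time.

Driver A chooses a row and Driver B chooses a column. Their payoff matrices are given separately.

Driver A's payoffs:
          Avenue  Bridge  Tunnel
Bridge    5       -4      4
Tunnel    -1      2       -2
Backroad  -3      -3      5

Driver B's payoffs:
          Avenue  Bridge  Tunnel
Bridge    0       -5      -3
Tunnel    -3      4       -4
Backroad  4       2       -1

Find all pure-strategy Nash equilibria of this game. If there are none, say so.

(Bridge, Avenue) and (Tunnel, Bridge)

Driver A against Avenue: payoffs 5, -1, -3 → best response Bridge.
Driver A against Bridge: payoffs -4, 2, -3 → best response Tunnel.
Driver A against Tunnel: payoffs 4, -2, 5 → best response Backroad.
Driver B against Bridge: payoffs 0, -5, -3 → best response Avenue.
Driver B against Tunnel: payoffs -3, 4, -4 → best response Bridge.
Driver B against Backroad: payoffs 4, 2, -1 → best response Avenue.
Mutual best responses: (Bridge, Avenue); (Tunnel, Bridge).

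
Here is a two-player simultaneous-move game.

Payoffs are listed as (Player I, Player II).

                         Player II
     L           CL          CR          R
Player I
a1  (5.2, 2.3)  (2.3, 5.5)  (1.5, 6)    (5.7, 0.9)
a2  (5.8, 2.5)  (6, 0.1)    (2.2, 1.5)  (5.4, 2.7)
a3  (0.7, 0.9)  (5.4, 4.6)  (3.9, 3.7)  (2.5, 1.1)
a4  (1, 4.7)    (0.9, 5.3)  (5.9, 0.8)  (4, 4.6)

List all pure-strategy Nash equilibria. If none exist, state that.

This game has no pure Nash equilibrium.

For each strategy profile, look for a profitable unilateral deviation.
(a1, L): Player I can switch to a2 (5.2 → 5.8). Not NE.
(a1, CL): Player I can switch to a2 (2.3 → 6). Not NE.
(a1, CR): Player I can switch to a2 (1.5 → 2.2). Not NE.
(a1, R): Player II can switch to L (0.9 → 2.3). Not NE.
(a2, L): Player II can switch to R (2.5 → 2.7). Not NE.
(a2, CL): Player II can switch to L (0.1 → 2.5). Not NE.
(The remaining 10 profiles each have a profitable deviation by the same check.)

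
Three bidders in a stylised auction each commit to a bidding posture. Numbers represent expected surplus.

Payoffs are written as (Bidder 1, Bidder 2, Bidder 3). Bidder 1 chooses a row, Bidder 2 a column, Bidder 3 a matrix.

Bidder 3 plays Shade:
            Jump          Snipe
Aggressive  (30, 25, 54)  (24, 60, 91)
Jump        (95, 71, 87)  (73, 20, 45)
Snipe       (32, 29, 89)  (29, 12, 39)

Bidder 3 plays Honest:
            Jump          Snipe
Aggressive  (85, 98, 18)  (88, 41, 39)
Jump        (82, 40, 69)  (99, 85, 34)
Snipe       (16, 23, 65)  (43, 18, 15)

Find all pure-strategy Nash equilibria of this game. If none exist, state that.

(Jump, Jump, Shade)

(Aggressive, Jump, Shade): Bidder 1 can switch to Jump (30 → 95). Not NE.
(Aggressive, Jump, Honest): Bidder 3 can switch to Shade (18 → 54). Not NE.
(Aggressive, Snipe, Shade): Bidder 1 can switch to Jump (24 → 73). Not NE.
(Aggressive, Snipe, Honest): Bidder 1 can switch to Jump (88 → 99). Not NE.
(Jump, Jump, Shade): Bidder 1 gets 95, best alternative 32; Bidder 2 gets 71, best alternative 20; Bidder 3 gets 87, best alternative 69. No profitable deviation — NE.
(Jump, Jump, Honest): Bidder 1 can switch to Aggressive (82 → 85). Not NE.
(Jump, Snipe, Shade): Bidder 2 can switch to Jump (20 → 71). Not NE.
(Jump, Snipe, Honest): Bidder 3 can switch to Shade (34 → 45). Not NE.
(Snipe, Jump, Shade): Bidder 1 can switch to Jump (32 → 95). Not NE.
(Snipe, Jump, Honest): Bidder 1 can switch to Aggressive (16 → 85). Not NE.
(Snipe, Snipe, Shade): Bidder 1 can switch to Jump (29 → 73). Not NE.
(Snipe, Snipe, Honest): Bidder 1 can switch to Aggressive (43 → 88). Not NE.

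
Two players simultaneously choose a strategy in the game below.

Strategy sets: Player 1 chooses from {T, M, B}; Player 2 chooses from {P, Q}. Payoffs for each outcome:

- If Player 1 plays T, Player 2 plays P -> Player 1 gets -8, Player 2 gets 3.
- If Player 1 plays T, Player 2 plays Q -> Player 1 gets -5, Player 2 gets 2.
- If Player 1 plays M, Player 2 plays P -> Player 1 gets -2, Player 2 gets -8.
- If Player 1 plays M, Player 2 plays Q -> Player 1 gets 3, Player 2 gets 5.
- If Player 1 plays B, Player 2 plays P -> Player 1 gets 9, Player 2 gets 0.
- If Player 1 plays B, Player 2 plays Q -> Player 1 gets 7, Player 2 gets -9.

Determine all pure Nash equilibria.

(B, P)

For each strategy profile, look for a profitable unilateral deviation.
(T, P): Player 1 can switch to M (-8 → -2). Not NE.
(T, Q): Player 1 can switch to M (-5 → 3). Not NE.
(M, P): Player 1 can switch to B (-2 → 9). Not NE.
(M, Q): Player 1 can switch to B (3 → 7). Not NE.
(B, P): Player 1 gets 9, best alternative -2; Player 2 gets 0, best alternative -9. No profitable deviation — NE.
(B, Q): Player 2 can switch to P (-9 → 0). Not NE.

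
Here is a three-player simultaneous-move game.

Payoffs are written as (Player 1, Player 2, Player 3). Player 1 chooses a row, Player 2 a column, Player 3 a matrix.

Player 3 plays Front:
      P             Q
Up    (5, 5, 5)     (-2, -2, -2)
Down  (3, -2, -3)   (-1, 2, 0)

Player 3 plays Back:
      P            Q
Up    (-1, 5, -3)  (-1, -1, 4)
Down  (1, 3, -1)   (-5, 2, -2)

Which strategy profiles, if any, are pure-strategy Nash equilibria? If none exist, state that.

(Up, P, Front); (Down, P, Back); (Down, Q, Front)

Mark each player's best response to every combination of opponents' strategies; a profile where every player is best-responding is a pure Nash equilibrium.
Player 1 against (P, Front): payoffs 5, 3 → best response Up.
Player 1 against (P, Back): payoffs -1, 1 → best response Down.
Player 1 against (Q, Front): payoffs -2, -1 → best response Down.
Player 1 against (Q, Back): payoffs -1, -5 → best response Up.
Player 2 against (Up, Front): payoffs 5, -2 → best response P.
Player 2 against (Up, Back): payoffs 5, -1 → best response P.
Player 2 against (Down, Front): payoffs -2, 2 → best response Q.
Player 2 against (Down, Back): payoffs 3, 2 → best response P.
Player 3 against (Up, P): payoffs 5, -3 → best response Front.
Player 3 against (Up, Q): payoffs -2, 4 → best response Back.
Player 3 against (Down, P): payoffs -3, -1 → best response Back.
Player 3 against (Down, Q): payoffs 0, -2 → best response Front.
Mutual best responses: (Up, P, Front); (Down, P, Back); (Down, Q, Front).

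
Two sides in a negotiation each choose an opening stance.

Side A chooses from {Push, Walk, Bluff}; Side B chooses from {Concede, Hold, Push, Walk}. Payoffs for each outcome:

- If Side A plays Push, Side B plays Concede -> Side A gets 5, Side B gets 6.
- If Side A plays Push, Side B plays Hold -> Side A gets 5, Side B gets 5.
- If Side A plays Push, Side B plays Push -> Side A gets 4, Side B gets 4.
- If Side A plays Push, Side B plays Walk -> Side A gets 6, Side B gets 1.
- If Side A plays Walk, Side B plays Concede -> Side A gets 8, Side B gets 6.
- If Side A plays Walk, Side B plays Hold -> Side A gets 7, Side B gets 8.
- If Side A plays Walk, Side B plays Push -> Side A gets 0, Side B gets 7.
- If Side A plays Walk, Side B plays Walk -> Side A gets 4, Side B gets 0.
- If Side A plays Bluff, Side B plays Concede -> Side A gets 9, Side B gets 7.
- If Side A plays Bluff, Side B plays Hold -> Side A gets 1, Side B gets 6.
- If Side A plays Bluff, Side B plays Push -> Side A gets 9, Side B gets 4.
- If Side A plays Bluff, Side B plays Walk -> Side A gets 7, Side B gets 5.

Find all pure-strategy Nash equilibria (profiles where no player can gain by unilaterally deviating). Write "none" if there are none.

Side A against Concede: payoffs 5, 8, 9 → best response Bluff.
Side A against Hold: payoffs 5, 7, 1 → best response Walk.
Side A against Push: payoffs 4, 0, 9 → best response Bluff.
Side A against Walk: payoffs 6, 4, 7 → best response Bluff.
Side B against Push: payoffs 6, 5, 4, 1 → best response Concede.
Side B against Walk: payoffs 6, 8, 7, 0 → best response Hold.
Side B against Bluff: payoffs 7, 6, 4, 5 → best response Concede.
Mutual best responses: (Walk, Hold); (Bluff, Concede).

The pure Nash equilibria are (Walk, Hold) and (Bluff, Concede).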